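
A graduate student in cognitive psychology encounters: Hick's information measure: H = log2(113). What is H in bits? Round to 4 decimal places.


H = log2(n)
H = log2(113)
= 6.8202


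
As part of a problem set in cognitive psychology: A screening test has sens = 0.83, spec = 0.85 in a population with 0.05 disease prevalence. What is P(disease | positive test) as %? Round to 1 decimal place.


PPV = (sens * prev) / (sens * prev + (1-spec) * (1-prev))
Numerator = 0.83 * 0.05 = 0.0415
P(positive and no disease) = (1 - spec) * (1 - prev) = (1 - 0.85) * (1 - 0.05) = 0.1425
Denominator = 0.0415 + 0.1425 = 0.184
PPV = 0.0415 / 0.184 = 0.225543
As percentage = 22.6


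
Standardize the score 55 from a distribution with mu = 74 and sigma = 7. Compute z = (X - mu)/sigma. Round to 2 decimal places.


z = (X - mu) / sigma
= (55 - 74) / 7
= -19 / 7
= -2.71


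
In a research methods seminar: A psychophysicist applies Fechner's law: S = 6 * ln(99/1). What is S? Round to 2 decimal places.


S = 6 * ln(99/1)
I/I0 = 99.0
ln(99.0) = 4.5951
S = 6 * 4.5951
= 27.57


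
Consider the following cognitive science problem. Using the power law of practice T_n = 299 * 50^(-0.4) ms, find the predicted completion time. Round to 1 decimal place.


T_n = 299 * 50^(-0.4)
50^(-0.4) = 0.209128
T_n = 299 * 0.209128
= 62.5 ms


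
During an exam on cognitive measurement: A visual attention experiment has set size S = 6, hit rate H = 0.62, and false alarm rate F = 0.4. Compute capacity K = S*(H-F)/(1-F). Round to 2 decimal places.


K = S * (H - F) / (1 - F)
H - F = 0.22
1 - F = 0.6
K = 6 * 0.22 / 0.6
= 2.20


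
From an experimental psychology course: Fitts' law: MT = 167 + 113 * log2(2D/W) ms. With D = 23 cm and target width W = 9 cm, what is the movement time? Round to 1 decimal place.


MT = 167 + 113 * log2(2*23/9)
2D/W = 5.111111
log2(5.111111) = 2.3536
MT = 167 + 113 * 2.3536
= 433.0 ms


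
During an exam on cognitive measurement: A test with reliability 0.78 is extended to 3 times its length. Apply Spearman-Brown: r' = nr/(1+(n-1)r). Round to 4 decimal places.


r_new = n*r / (1 + (n-1)*r)
Numerator = 3 * 0.78 = 2.34
Denominator = 1 + 2 * 0.78 = 2.56
r_new = 2.34 / 2.56
= 0.9141


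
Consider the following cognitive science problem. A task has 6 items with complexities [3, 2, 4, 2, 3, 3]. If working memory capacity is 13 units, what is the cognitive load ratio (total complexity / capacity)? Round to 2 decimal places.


Total complexity = 3 + 2 + 4 + 2 + 3 + 3 = 17
Load = total / capacity = 17 / 13
= 1.31


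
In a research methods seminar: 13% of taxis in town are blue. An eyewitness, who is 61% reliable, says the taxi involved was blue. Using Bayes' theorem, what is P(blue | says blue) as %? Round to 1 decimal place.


P(blue | says blue) = P(says blue | blue)*P(blue) / [P(says blue | blue)*P(blue) + P(says blue | not blue)*P(not blue)]
Numerator = 0.61 * 0.13 = 0.0793
False identification = 0.39 * 0.87 = 0.3393
P = 0.0793 / (0.0793 + 0.3393)
= 0.0793 / 0.4186
As percentage = 18.9


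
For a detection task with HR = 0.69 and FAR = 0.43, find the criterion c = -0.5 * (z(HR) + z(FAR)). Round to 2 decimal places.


c = -0.5 * (z(HR) + z(FAR))
z(0.69) = 0.4959
z(0.43) = -0.1764
c = -0.5 * (0.4959 + -0.1764)
= -0.5 * 0.3195
= -0.16


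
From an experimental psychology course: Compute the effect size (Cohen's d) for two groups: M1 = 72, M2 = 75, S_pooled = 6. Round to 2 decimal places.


Cohen's d = (M1 - M2) / S_pooled
= (72 - 75) / 6
= -3 / 6
= -0.50


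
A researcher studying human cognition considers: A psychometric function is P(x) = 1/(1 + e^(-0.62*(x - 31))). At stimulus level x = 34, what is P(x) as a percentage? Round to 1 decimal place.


P(x) = 1/(1 + e^(-0.62*(34 - 31)))
Exponent = -0.62 * 3 = -1.86
e^(-1.86) = 0.155673
P = 1/(1 + 0.155673) = 0.865297
Percentage = 86.5


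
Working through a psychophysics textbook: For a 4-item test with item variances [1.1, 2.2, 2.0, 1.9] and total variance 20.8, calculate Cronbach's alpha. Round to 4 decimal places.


alpha = (k/(k-1)) * (1 - sum(s_i^2)/s_total^2)
sum(item variances) = 7.2
k/(k-1) = 4/3 = 1.333333
1 - 7.2/20.8 = 1 - 0.346154 = 0.653846
alpha = 1.333333 * 0.653846
= 0.8718


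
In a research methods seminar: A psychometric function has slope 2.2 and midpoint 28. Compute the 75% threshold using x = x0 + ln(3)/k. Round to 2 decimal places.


At P = 0.75: 0.75 = 1/(1 + e^(-k*(x-x0)))
Solving: e^(-k*(x-x0)) = 1/3
x = x0 + ln(3)/k
ln(3) = 1.0986
x = 28 + 1.0986/2.2
= 28 + 0.4994
= 28.50


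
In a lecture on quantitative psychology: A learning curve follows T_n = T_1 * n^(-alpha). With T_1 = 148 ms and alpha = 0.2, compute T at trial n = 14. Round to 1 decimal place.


T_n = 148 * 14^(-0.2)
14^(-0.2) = 0.589895
T_n = 148 * 0.589895
= 87.3 ms


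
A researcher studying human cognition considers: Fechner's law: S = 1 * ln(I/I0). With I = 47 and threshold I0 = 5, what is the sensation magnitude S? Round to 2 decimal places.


S = 1 * ln(47/5)
I/I0 = 9.4
ln(9.4) = 2.2407
S = 1 * 2.2407
= 2.24


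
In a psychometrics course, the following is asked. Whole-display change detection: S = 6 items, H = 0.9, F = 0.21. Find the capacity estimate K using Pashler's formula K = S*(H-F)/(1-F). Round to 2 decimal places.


K = S * (H - F) / (1 - F)
H - F = 0.69
1 - F = 0.79
K = 6 * 0.69 / 0.79
= 5.24


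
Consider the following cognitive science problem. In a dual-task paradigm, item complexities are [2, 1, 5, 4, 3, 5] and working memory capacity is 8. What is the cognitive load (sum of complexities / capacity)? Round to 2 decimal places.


Total complexity = 2 + 1 + 5 + 4 + 3 + 5 = 20
Load = total / capacity = 20 / 8
= 2.50


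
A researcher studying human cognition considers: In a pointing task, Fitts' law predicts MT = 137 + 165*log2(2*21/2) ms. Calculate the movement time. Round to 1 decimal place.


MT = 137 + 165 * log2(2*21/2)
2D/W = 21.0
log2(21.0) = 4.3923
MT = 137 + 165 * 4.3923
= 861.7 ms


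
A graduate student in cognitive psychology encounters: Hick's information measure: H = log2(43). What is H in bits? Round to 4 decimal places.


H = log2(n)
H = log2(43)
= 5.4263


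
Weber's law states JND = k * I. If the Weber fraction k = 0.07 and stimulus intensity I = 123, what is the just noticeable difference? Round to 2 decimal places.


JND = k * I
JND = 0.07 * 123
= 8.61


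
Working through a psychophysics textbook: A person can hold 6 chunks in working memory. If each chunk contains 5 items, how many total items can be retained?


Total items = chunks * items_per_chunk
= 6 * 5
= 30


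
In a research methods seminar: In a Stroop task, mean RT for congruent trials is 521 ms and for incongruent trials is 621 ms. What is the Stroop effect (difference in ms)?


Stroop effect = RT(incongruent) - RT(congruent)
= 621 - 521
= 100 ms


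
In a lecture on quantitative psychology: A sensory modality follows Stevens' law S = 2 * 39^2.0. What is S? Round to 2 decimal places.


S = 2 * 39^2.0
39^2.0 = 1521.0
S = 2 * 1521.0
= 3042.00


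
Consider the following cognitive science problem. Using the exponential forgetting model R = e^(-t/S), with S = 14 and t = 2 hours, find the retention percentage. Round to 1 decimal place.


R = e^(-t/S)
-t/S = -2/14 = -0.142857
R = e^(-0.142857) = 0.866878
Percentage = 0.866878 * 100
= 86.7


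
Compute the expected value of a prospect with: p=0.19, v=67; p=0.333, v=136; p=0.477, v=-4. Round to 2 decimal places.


EU = sum(p_i * v_i)
0.19 * 67 = 12.73
0.333 * 136 = 45.288
0.477 * -4 = -1.908
EU = 12.73 + 45.288 + -1.908
= 56.11


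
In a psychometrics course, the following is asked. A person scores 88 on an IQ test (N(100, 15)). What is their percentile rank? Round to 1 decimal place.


z = (IQ - mean) / SD
z = (88 - 100) / 15 = -0.8
Percentile = Phi(-0.8) * 100
Phi(-0.8) = 0.211855
= 21.2


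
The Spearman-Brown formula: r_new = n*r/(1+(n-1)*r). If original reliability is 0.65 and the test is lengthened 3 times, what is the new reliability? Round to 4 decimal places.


r_new = n*r / (1 + (n-1)*r)
Numerator = 3 * 0.65 = 1.95
Denominator = 1 + 2 * 0.65 = 2.3
r_new = 1.95 / 2.3
= 0.8478


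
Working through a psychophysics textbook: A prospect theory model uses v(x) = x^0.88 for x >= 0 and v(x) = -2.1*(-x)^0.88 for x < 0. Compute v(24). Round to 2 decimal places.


Since x = 24 >= 0, use v(x) = x^0.88
24^0.88 = 16.3903
v(24) = 16.39


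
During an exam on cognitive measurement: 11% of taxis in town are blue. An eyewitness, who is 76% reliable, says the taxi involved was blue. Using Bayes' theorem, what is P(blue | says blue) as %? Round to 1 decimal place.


P(blue | says blue) = P(says blue | blue)*P(blue) / [P(says blue | blue)*P(blue) + P(says blue | not blue)*P(not blue)]
Numerator = 0.76 * 0.11 = 0.0836
False identification = 0.24 * 0.89 = 0.2136
P = 0.0836 / (0.0836 + 0.2136)
= 0.0836 / 0.2972
As percentage = 28.1


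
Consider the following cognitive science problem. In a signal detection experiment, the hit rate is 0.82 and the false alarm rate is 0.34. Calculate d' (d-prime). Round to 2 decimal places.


d' = z(HR) - z(FAR)
z(0.82) = 0.9154
z(0.34) = -0.4125
d' = 0.9154 - -0.4125
= 1.33


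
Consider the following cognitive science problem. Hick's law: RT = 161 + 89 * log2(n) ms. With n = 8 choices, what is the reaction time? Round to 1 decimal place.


RT = 161 + 89 * log2(8)
log2(8) = 3.0
RT = 161 + 89 * 3.0
= 161 + 267.0
= 428.0 ms


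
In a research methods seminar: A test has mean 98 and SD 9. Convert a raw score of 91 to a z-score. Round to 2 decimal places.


z = (X - mu) / sigma
= (91 - 98) / 9
= -7 / 9
= -0.78


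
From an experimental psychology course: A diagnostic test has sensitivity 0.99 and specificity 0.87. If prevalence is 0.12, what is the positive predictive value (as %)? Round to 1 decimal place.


PPV = (sens * prev) / (sens * prev + (1-spec) * (1-prev))
Numerator = 0.99 * 0.12 = 0.1188
P(positive and no disease) = (1 - spec) * (1 - prev) = (1 - 0.87) * (1 - 0.12) = 0.1144
Denominator = 0.1188 + 0.1144 = 0.2332
PPV = 0.1188 / 0.2332 = 0.509434
As percentage = 50.9


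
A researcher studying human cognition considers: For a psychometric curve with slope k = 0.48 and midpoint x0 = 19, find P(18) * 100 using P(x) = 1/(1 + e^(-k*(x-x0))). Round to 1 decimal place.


P(x) = 1/(1 + e^(-0.48*(18 - 19)))
Exponent = -0.48 * -1 = 0.48
e^(0.48) = 1.616074
P = 1/(1 + 1.616074) = 0.382252
Percentage = 38.2


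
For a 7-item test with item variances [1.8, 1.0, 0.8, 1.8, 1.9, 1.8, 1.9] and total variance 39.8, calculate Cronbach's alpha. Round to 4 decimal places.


alpha = (k/(k-1)) * (1 - sum(s_i^2)/s_total^2)
sum(item variances) = 11.0
k/(k-1) = 7/6 = 1.166667
1 - 11.0/39.8 = 1 - 0.276382 = 0.723618
alpha = 1.166667 * 0.723618
= 0.8442


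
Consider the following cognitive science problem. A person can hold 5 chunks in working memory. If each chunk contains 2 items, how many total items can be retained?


Total items = chunks * items_per_chunk
= 5 * 2
= 10


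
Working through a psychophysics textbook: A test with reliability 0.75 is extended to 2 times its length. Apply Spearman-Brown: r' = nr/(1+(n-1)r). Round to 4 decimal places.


r_new = n*r / (1 + (n-1)*r)
Numerator = 2 * 0.75 = 1.5
Denominator = 1 + 1 * 0.75 = 1.75
r_new = 1.5 / 1.75
= 0.8571


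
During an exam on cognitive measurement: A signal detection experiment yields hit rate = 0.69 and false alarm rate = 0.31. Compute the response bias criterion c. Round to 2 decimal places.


c = -0.5 * (z(HR) + z(FAR))
z(0.69) = 0.4959
z(0.31) = -0.4959
c = -0.5 * (0.4959 + -0.4959)
= -0.5 * 0.0
= 0.00


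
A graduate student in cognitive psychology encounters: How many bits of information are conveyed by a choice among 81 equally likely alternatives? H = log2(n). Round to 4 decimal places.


H = log2(n)
H = log2(81)
= 6.3399


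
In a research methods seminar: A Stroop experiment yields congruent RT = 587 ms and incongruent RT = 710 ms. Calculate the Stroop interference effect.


Stroop effect = RT(incongruent) - RT(congruent)
= 710 - 587
= 123 ms


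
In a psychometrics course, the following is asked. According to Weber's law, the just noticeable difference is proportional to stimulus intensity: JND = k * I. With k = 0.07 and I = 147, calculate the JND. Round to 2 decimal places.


JND = k * I
JND = 0.07 * 147
= 10.29


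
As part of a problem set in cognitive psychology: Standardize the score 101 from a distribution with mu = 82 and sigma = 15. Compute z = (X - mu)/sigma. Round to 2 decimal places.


z = (X - mu) / sigma
= (101 - 82) / 15
= 19 / 15
= 1.27


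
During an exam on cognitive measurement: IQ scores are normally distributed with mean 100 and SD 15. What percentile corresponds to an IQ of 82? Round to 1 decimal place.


z = (IQ - mean) / SD
z = (82 - 100) / 15 = -1.2
Percentile = Phi(-1.2) * 100
Phi(-1.2) = 0.11507
= 11.5


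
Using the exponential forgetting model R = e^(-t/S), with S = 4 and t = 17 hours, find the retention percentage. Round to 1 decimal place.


R = e^(-t/S)
-t/S = -17/4 = -4.25
R = e^(-4.25) = 0.014264
Percentage = 0.014264 * 100
= 1.4


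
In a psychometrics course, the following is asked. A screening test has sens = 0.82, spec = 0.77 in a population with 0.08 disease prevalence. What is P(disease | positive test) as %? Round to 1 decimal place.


PPV = (sens * prev) / (sens * prev + (1-spec) * (1-prev))
Numerator = 0.82 * 0.08 = 0.0656
P(positive and no disease) = (1 - spec) * (1 - prev) = (1 - 0.77) * (1 - 0.08) = 0.2116
Denominator = 0.0656 + 0.2116 = 0.2772
PPV = 0.0656 / 0.2772 = 0.236652
As percentage = 23.7


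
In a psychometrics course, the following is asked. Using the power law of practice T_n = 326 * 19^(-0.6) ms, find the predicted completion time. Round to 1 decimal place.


T_n = 326 * 19^(-0.6)
19^(-0.6) = 0.170902
T_n = 326 * 0.170902
= 55.7 ms


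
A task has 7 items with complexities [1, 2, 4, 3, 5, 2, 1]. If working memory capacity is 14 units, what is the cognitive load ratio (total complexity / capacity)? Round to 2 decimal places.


Total complexity = 1 + 2 + 4 + 3 + 5 + 2 + 1 = 18
Load = total / capacity = 18 / 14
= 1.29


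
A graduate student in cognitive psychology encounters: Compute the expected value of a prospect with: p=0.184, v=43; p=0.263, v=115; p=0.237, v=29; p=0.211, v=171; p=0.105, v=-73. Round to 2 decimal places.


EU = sum(p_i * v_i)
0.184 * 43 = 7.912
0.263 * 115 = 30.245
0.237 * 29 = 6.873
0.211 * 171 = 36.081
0.105 * -73 = -7.665
EU = 7.912 + 30.245 + 6.873 + 36.081 + -7.665
= 73.45


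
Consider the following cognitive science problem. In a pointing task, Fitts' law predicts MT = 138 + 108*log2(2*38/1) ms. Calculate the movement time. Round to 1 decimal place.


MT = 138 + 108 * log2(2*38/1)
2D/W = 76.0
log2(76.0) = 6.2479
MT = 138 + 108 * 6.2479
= 812.8 ms


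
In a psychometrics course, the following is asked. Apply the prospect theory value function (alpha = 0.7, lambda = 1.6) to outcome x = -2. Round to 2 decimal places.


Since x = -2 < 0, use v(x) = -lambda*(-x)^alpha
(-x) = 2
2^0.7 = 1.6245
v(-2) = -1.6 * 1.6245
= -2.60


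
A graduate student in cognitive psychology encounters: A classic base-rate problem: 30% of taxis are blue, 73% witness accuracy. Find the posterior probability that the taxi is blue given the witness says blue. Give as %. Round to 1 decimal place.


P(blue | says blue) = P(says blue | blue)*P(blue) / [P(says blue | blue)*P(blue) + P(says blue | not blue)*P(not blue)]
Numerator = 0.73 * 0.3 = 0.219
False identification = 0.27 * 0.7 = 0.189
P = 0.219 / (0.219 + 0.189)
= 0.219 / 0.408
As percentage = 53.7


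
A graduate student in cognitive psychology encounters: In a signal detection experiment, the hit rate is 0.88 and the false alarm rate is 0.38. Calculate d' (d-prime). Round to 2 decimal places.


d' = z(HR) - z(FAR)
z(0.88) = 1.175
z(0.38) = -0.3055
d' = 1.175 - -0.3055
= 1.48


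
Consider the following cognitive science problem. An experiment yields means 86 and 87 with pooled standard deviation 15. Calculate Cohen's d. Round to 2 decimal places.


Cohen's d = (M1 - M2) / S_pooled
= (86 - 87) / 15
= -1 / 15
= -0.07


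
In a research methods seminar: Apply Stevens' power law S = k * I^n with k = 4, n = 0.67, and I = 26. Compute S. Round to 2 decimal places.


S = 4 * 26^0.67
26^0.67 = 8.8722
S = 4 * 8.8722
= 35.49


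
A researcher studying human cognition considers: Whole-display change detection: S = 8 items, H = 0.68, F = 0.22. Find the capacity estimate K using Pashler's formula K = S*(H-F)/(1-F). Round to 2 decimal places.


K = S * (H - F) / (1 - F)
H - F = 0.46
1 - F = 0.78
K = 8 * 0.46 / 0.78
= 4.72


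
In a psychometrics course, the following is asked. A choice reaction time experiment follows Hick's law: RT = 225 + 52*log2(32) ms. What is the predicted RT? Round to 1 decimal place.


RT = 225 + 52 * log2(32)
log2(32) = 5.0
RT = 225 + 52 * 5.0
= 225 + 260.0
= 485.0 ms


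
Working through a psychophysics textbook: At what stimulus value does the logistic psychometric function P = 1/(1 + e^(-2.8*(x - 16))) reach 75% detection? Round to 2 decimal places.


At P = 0.75: 0.75 = 1/(1 + e^(-k*(x-x0)))
Solving: e^(-k*(x-x0)) = 1/3
x = x0 + ln(3)/k
ln(3) = 1.0986
x = 16 + 1.0986/2.8
= 16 + 0.3924
= 16.39


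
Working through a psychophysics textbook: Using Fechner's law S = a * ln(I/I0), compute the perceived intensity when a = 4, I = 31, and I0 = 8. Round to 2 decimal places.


S = 4 * ln(31/8)
I/I0 = 3.875
ln(3.875) = 1.3545
S = 4 * 1.3545
= 5.42


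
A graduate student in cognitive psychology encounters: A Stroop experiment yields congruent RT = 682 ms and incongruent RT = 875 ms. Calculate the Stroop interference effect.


Stroop effect = RT(incongruent) - RT(congruent)
= 875 - 682
= 193 ms


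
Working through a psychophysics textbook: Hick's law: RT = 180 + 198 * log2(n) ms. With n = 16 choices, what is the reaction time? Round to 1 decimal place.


RT = 180 + 198 * log2(16)
log2(16) = 4.0
RT = 180 + 198 * 4.0
= 180 + 792.0
= 972.0 ms


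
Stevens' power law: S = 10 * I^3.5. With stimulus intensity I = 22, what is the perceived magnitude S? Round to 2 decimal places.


S = 10 * 22^3.5
22^3.5 = 49943.547
S = 10 * 49943.547
= 499435.47


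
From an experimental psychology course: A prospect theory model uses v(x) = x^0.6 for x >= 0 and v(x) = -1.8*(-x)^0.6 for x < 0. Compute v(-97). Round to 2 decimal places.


Since x = -97 < 0, use v(x) = -lambda*(-x)^alpha
(-x) = 97
97^0.6 = 15.5619
v(-97) = -1.8 * 15.5619
= -28.01


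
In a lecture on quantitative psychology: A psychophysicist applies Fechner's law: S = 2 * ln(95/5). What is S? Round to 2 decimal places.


S = 2 * ln(95/5)
I/I0 = 19.0
ln(19.0) = 2.9444
S = 2 * 2.9444
= 5.89


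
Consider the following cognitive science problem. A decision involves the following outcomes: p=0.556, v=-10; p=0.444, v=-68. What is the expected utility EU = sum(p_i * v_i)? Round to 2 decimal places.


EU = sum(p_i * v_i)
0.556 * -10 = -5.56
0.444 * -68 = -30.192
EU = -5.56 + -30.192
= -35.75


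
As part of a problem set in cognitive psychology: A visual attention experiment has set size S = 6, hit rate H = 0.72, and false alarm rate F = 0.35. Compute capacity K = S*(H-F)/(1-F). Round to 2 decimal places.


K = S * (H - F) / (1 - F)
H - F = 0.37
1 - F = 0.65
K = 6 * 0.37 / 0.65
= 3.42


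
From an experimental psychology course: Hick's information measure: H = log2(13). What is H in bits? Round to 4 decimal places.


H = log2(n)
H = log2(13)
= 3.7004


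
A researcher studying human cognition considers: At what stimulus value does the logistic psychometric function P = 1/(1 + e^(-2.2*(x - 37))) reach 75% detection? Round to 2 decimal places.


At P = 0.75: 0.75 = 1/(1 + e^(-k*(x-x0)))
Solving: e^(-k*(x-x0)) = 1/3
x = x0 + ln(3)/k
ln(3) = 1.0986
x = 37 + 1.0986/2.2
= 37 + 0.4994
= 37.50


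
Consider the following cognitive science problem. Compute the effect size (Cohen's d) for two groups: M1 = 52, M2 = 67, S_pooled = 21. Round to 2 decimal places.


Cohen's d = (M1 - M2) / S_pooled
= (52 - 67) / 21
= -15 / 21
= -0.71


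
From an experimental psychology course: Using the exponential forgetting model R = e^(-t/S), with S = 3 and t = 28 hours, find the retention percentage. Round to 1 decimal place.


R = e^(-t/S)
-t/S = -28/3 = -9.333333
R = e^(-9.333333) = 8.8e-05
Percentage = 8.8e-05 * 100
= 0.0


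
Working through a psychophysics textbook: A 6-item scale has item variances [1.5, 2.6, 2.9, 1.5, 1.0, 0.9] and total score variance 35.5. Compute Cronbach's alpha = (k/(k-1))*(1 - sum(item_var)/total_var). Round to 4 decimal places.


alpha = (k/(k-1)) * (1 - sum(s_i^2)/s_total^2)
sum(item variances) = 10.4
k/(k-1) = 6/5 = 1.2
1 - 10.4/35.5 = 1 - 0.292958 = 0.707042
alpha = 1.2 * 0.707042
= 0.8485


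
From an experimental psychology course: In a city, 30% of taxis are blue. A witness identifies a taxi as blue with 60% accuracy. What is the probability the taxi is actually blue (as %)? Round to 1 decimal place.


P(blue | says blue) = P(says blue | blue)*P(blue) / [P(says blue | blue)*P(blue) + P(says blue | not blue)*P(not blue)]
Numerator = 0.6 * 0.3 = 0.18
False identification = 0.4 * 0.7 = 0.28
P = 0.18 / (0.18 + 0.28)
= 0.18 / 0.46
As percentage = 39.1


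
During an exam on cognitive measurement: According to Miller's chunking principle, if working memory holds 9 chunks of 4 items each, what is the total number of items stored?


Total items = chunks * items_per_chunk
= 9 * 4
= 36


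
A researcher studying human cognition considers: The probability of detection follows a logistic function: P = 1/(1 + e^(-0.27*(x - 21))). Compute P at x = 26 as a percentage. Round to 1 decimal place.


P(x) = 1/(1 + e^(-0.27*(26 - 21)))
Exponent = -0.27 * 5 = -1.35
e^(-1.35) = 0.25924
P = 1/(1 + 0.25924) = 0.79413
Percentage = 79.4


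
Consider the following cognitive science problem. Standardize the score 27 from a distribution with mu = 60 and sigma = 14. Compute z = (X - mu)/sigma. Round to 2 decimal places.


z = (X - mu) / sigma
= (27 - 60) / 14
= -33 / 14
= -2.36


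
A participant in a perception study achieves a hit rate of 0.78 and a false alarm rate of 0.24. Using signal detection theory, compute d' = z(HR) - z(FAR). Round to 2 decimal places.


d' = z(HR) - z(FAR)
z(0.78) = 0.7722
z(0.24) = -0.7063
d' = 0.7722 - -0.7063
= 1.48


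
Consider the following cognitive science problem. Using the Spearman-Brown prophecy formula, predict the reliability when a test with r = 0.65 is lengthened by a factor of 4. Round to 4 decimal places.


r_new = n*r / (1 + (n-1)*r)
Numerator = 4 * 0.65 = 2.6
Denominator = 1 + 3 * 0.65 = 2.95
r_new = 2.6 / 2.95
= 0.8814


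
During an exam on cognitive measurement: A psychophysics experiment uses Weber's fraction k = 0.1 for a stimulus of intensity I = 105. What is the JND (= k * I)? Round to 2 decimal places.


JND = k * I
JND = 0.1 * 105
= 10.50


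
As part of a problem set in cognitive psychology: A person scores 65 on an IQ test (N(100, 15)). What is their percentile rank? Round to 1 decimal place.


z = (IQ - mean) / SD
z = (65 - 100) / 15 = -2.3333
Percentile = Phi(-2.3333) * 100
Phi(-2.3333) = 0.009816
= 1.0


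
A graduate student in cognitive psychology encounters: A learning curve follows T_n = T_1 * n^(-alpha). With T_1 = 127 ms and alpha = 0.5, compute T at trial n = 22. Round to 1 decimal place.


T_n = 127 * 22^(-0.5)
22^(-0.5) = 0.213201
T_n = 127 * 0.213201
= 27.1 ms


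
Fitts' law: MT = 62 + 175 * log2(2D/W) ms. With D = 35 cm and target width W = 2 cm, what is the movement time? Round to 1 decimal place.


MT = 62 + 175 * log2(2*35/2)
2D/W = 35.0
log2(35.0) = 5.1293
MT = 62 + 175 * 5.1293
= 959.6 ms


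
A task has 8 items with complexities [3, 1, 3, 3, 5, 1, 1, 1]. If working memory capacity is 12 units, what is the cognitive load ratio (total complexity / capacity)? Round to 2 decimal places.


Total complexity = 3 + 1 + 3 + 3 + 5 + 1 + 1 + 1 = 18
Load = total / capacity = 18 / 12
= 1.50


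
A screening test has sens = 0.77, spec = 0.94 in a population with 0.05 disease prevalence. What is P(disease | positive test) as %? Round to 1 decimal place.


PPV = (sens * prev) / (sens * prev + (1-spec) * (1-prev))
Numerator = 0.77 * 0.05 = 0.0385
P(positive and no disease) = (1 - spec) * (1 - prev) = (1 - 0.94) * (1 - 0.05) = 0.057
Denominator = 0.0385 + 0.057 = 0.0955
PPV = 0.0385 / 0.0955 = 0.403141
As percentage = 40.3


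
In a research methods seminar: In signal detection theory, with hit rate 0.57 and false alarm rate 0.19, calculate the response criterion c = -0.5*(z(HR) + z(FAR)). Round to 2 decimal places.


c = -0.5 * (z(HR) + z(FAR))
z(0.57) = 0.1764
z(0.19) = -0.8779
c = -0.5 * (0.1764 + -0.8779)
= -0.5 * -0.7015
= 0.35


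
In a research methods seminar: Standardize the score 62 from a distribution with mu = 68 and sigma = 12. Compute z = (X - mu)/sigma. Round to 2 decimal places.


z = (X - mu) / sigma
= (62 - 68) / 12
= -6 / 12
= -0.50


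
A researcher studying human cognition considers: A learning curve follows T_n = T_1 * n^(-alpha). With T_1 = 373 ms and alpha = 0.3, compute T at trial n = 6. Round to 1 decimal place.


T_n = 373 * 6^(-0.3)
6^(-0.3) = 0.584191
T_n = 373 * 0.584191
= 217.9 ms


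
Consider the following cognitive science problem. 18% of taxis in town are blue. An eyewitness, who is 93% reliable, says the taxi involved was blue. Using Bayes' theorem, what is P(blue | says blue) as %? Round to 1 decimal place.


P(blue | says blue) = P(says blue | blue)*P(blue) / [P(says blue | blue)*P(blue) + P(says blue | not blue)*P(not blue)]
Numerator = 0.93 * 0.18 = 0.1674
False identification = 0.07 * 0.82 = 0.0574
P = 0.1674 / (0.1674 + 0.0574)
= 0.1674 / 0.2248
As percentage = 74.5


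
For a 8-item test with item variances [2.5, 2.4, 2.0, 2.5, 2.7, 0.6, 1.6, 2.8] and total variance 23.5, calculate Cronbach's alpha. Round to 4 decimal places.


alpha = (k/(k-1)) * (1 - sum(s_i^2)/s_total^2)
sum(item variances) = 17.1
k/(k-1) = 8/7 = 1.142857
1 - 17.1/23.5 = 1 - 0.72766 = 0.27234
alpha = 1.142857 * 0.27234
= 0.3112


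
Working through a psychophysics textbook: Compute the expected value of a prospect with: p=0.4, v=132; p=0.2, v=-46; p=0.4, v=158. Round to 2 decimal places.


EU = sum(p_i * v_i)
0.4 * 132 = 52.8
0.2 * -46 = -9.2
0.4 * 158 = 63.2
EU = 52.8 + -9.2 + 63.2
= 106.80


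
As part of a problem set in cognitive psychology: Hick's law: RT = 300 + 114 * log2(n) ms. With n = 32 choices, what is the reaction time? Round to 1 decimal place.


RT = 300 + 114 * log2(32)
log2(32) = 5.0
RT = 300 + 114 * 5.0
= 300 + 570.0
= 870.0 ms


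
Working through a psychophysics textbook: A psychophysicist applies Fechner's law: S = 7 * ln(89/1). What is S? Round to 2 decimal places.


S = 7 * ln(89/1)
I/I0 = 89.0
ln(89.0) = 4.4886
S = 7 * 4.4886
= 31.42


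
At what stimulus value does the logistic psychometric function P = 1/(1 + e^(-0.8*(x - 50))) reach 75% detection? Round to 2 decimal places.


At P = 0.75: 0.75 = 1/(1 + e^(-k*(x-x0)))
Solving: e^(-k*(x-x0)) = 1/3
x = x0 + ln(3)/k
ln(3) = 1.0986
x = 50 + 1.0986/0.8
= 50 + 1.3732
= 51.37


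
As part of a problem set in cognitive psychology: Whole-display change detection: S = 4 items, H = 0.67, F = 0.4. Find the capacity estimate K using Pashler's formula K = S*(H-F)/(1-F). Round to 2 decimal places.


K = S * (H - F) / (1 - F)
H - F = 0.27
1 - F = 0.6
K = 4 * 0.27 / 0.6
= 1.80


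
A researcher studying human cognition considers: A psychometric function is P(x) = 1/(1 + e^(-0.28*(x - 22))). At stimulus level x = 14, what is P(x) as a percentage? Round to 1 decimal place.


P(x) = 1/(1 + e^(-0.28*(14 - 22)))
Exponent = -0.28 * -8 = 2.24
e^(2.24) = 9.393331
P = 1/(1 + 9.393331) = 0.096216
Percentage = 9.6


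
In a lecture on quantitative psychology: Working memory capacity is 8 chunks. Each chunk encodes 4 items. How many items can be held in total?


Total items = chunks * items_per_chunk
= 8 * 4
= 32


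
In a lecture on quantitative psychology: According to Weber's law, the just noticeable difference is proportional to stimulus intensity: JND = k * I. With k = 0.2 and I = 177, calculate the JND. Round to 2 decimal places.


JND = k * I
JND = 0.2 * 177
= 35.40


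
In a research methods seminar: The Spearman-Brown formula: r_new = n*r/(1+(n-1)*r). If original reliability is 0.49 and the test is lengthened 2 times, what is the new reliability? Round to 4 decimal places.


r_new = n*r / (1 + (n-1)*r)
Numerator = 2 * 0.49 = 0.98
Denominator = 1 + 1 * 0.49 = 1.49
r_new = 0.98 / 1.49
= 0.6577


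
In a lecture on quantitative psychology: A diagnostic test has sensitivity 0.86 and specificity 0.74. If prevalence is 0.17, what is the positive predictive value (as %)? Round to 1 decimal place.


PPV = (sens * prev) / (sens * prev + (1-spec) * (1-prev))
Numerator = 0.86 * 0.17 = 0.1462
P(positive and no disease) = (1 - spec) * (1 - prev) = (1 - 0.74) * (1 - 0.17) = 0.2158
Denominator = 0.1462 + 0.2158 = 0.362
PPV = 0.1462 / 0.362 = 0.403867
As percentage = 40.4


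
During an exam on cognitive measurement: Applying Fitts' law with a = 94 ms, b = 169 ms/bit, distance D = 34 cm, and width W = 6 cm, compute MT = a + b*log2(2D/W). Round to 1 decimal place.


MT = 94 + 169 * log2(2*34/6)
2D/W = 11.333333
log2(11.333333) = 3.5025
MT = 94 + 169 * 3.5025
= 685.9 ms


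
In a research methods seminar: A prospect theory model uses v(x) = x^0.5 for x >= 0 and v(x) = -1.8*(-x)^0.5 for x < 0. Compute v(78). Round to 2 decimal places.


Since x = 78 >= 0, use v(x) = x^0.5
78^0.5 = 8.8318
v(78) = 8.83


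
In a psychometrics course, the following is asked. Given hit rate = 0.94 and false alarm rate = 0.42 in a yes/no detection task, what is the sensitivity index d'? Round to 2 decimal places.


d' = z(HR) - z(FAR)
z(0.94) = 1.5548
z(0.42) = -0.2019
d' = 1.5548 - -0.2019
= 1.76


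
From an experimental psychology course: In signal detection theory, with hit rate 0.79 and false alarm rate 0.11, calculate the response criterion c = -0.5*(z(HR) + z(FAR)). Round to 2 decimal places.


c = -0.5 * (z(HR) + z(FAR))
z(0.79) = 0.8064
z(0.11) = -1.2265
c = -0.5 * (0.8064 + -1.2265)
= -0.5 * -0.4201
= 0.21


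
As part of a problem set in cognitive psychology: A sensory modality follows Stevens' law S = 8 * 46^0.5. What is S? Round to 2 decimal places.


S = 8 * 46^0.5
46^0.5 = 6.7823
S = 8 * 6.7823
= 54.26


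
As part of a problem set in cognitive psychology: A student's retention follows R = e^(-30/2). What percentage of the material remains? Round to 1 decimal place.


R = e^(-t/S)
-t/S = -30/2 = -15.0
R = e^(-15.0) = 0.0
Percentage = 0.0 * 100
= 0.0


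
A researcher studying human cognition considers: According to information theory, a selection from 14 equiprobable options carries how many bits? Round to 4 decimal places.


H = log2(n)
H = log2(14)
= 3.8074


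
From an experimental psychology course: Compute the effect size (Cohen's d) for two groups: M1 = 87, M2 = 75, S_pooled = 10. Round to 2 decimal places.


Cohen's d = (M1 - M2) / S_pooled
= (87 - 75) / 10
= 12 / 10
= 1.20


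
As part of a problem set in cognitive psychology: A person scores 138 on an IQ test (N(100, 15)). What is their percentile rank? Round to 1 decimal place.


z = (IQ - mean) / SD
z = (138 - 100) / 15 = 2.5333
Percentile = Phi(2.5333) * 100
Phi(2.5333) = 0.99435
= 99.4


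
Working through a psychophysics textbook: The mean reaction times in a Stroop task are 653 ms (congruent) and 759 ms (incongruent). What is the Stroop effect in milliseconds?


Stroop effect = RT(incongruent) - RT(congruent)
= 759 - 653
= 106 ms


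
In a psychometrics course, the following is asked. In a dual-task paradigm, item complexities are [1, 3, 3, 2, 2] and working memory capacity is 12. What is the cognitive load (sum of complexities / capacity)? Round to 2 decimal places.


Total complexity = 1 + 3 + 3 + 2 + 2 = 11
Load = total / capacity = 11 / 12
= 0.92


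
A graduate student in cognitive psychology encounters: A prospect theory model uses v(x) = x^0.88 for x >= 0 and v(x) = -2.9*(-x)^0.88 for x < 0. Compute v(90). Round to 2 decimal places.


Since x = 90 >= 0, use v(x) = x^0.88
90^0.88 = 52.4485
v(90) = 52.45


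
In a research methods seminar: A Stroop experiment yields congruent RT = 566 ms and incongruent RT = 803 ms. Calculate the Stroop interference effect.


Stroop effect = RT(incongruent) - RT(congruent)
= 803 - 566
= 237 ms


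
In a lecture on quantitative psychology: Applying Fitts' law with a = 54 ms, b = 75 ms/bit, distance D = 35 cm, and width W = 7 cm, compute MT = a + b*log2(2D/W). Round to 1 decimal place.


MT = 54 + 75 * log2(2*35/7)
2D/W = 10.0
log2(10.0) = 3.3219
MT = 54 + 75 * 3.3219
= 303.1 ms


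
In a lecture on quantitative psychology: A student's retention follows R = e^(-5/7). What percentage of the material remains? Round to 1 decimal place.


R = e^(-t/S)
-t/S = -5/7 = -0.714286
R = e^(-0.714286) = 0.489542
Percentage = 0.489542 * 100
= 49.0


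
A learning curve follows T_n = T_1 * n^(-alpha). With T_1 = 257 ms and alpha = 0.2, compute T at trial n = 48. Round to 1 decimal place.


T_n = 257 * 48^(-0.2)
48^(-0.2) = 0.461054
T_n = 257 * 0.461054
= 118.5 ms


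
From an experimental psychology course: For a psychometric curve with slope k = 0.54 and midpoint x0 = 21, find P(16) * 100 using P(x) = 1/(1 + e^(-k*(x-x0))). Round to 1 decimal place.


P(x) = 1/(1 + e^(-0.54*(16 - 21)))
Exponent = -0.54 * -5 = 2.7
e^(2.7) = 14.879732
P = 1/(1 + 14.879732) = 0.062973
Percentage = 6.3


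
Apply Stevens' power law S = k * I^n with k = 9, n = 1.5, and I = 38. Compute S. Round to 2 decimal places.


S = 9 * 38^1.5
38^1.5 = 234.2477
S = 9 * 234.2477
= 2108.23


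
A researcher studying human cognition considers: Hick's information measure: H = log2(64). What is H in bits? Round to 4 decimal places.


H = log2(n)
H = log2(64)
= 6.0000


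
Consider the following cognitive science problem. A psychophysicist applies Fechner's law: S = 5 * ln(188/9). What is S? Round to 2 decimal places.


S = 5 * ln(188/9)
I/I0 = 20.888889
ln(20.888889) = 3.0392
S = 5 * 3.0392
= 15.20


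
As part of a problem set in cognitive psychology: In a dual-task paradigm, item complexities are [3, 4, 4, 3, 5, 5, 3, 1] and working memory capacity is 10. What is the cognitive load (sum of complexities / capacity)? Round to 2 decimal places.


Total complexity = 3 + 4 + 4 + 3 + 5 + 5 + 3 + 1 = 28
Load = total / capacity = 28 / 10
= 2.80


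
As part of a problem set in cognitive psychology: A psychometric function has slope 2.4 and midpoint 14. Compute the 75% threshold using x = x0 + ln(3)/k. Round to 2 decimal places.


At P = 0.75: 0.75 = 1/(1 + e^(-k*(x-x0)))
Solving: e^(-k*(x-x0)) = 1/3
x = x0 + ln(3)/k
ln(3) = 1.0986
x = 14 + 1.0986/2.4
= 14 + 0.4578
= 14.46


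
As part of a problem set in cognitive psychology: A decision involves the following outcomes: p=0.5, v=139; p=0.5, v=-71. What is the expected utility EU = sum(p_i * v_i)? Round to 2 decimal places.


EU = sum(p_i * v_i)
0.5 * 139 = 69.5
0.5 * -71 = -35.5
EU = 69.5 + -35.5
= 34.00


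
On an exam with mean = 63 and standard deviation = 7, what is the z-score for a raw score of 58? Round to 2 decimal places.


z = (X - mu) / sigma
= (58 - 63) / 7
= -5 / 7
= -0.71


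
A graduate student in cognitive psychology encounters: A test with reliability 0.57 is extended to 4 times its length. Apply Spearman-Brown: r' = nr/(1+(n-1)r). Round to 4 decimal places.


r_new = n*r / (1 + (n-1)*r)
Numerator = 4 * 0.57 = 2.28
Denominator = 1 + 3 * 0.57 = 2.71
r_new = 2.28 / 2.71
= 0.8413


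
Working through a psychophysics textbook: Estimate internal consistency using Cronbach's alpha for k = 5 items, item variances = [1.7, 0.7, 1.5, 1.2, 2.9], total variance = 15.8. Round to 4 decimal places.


alpha = (k/(k-1)) * (1 - sum(s_i^2)/s_total^2)
sum(item variances) = 8.0
k/(k-1) = 5/4 = 1.25
1 - 8.0/15.8 = 1 - 0.506329 = 0.493671
alpha = 1.25 * 0.493671
= 0.6171


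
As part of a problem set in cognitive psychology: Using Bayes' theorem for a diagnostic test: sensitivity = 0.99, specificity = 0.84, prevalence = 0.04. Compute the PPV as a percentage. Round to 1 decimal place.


PPV = (sens * prev) / (sens * prev + (1-spec) * (1-prev))
Numerator = 0.99 * 0.04 = 0.0396
P(positive and no disease) = (1 - spec) * (1 - prev) = (1 - 0.84) * (1 - 0.04) = 0.1536
Denominator = 0.0396 + 0.1536 = 0.1932
PPV = 0.0396 / 0.1932 = 0.204969
As percentage = 20.5


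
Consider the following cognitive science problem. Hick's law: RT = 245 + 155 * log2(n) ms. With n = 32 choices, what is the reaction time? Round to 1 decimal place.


RT = 245 + 155 * log2(32)
log2(32) = 5.0
RT = 245 + 155 * 5.0
= 245 + 775.0
= 1020.0 ms


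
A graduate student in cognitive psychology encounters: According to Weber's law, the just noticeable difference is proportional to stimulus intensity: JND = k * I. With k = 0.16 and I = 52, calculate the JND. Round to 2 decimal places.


JND = k * I
JND = 0.16 * 52
= 8.32


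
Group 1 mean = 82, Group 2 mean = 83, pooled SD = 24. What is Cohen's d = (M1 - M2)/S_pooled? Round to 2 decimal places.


Cohen's d = (M1 - M2) / S_pooled
= (82 - 83) / 24
= -1 / 24
= -0.04


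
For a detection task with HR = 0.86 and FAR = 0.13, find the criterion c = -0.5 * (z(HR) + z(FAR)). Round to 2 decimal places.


c = -0.5 * (z(HR) + z(FAR))
z(0.86) = 1.0803
z(0.13) = -1.1264
c = -0.5 * (1.0803 + -1.1264)
= -0.5 * -0.0461
= 0.02


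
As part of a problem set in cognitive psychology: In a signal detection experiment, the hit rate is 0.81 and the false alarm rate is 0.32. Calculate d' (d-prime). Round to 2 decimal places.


d' = z(HR) - z(FAR)
z(0.81) = 0.8779
z(0.32) = -0.4677
d' = 0.8779 - -0.4677
= 1.35


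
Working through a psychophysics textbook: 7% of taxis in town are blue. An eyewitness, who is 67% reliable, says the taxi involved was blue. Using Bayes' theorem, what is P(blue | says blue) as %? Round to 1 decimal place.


P(blue | says blue) = P(says blue | blue)*P(blue) / [P(says blue | blue)*P(blue) + P(says blue | not blue)*P(not blue)]
Numerator = 0.67 * 0.07 = 0.0469
False identification = 0.33 * 0.93 = 0.3069
P = 0.0469 / (0.0469 + 0.3069)
= 0.0469 / 0.3538
As percentage = 13.3


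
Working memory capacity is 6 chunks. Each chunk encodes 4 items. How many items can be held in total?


Total items = chunks * items_per_chunk
= 6 * 4
= 24


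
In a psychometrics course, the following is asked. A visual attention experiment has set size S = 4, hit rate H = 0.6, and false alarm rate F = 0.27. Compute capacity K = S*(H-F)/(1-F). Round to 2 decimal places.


K = S * (H - F) / (1 - F)
H - F = 0.33
1 - F = 0.73
K = 4 * 0.33 / 0.73
= 1.81


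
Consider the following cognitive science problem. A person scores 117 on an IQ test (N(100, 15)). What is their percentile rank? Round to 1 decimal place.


z = (IQ - mean) / SD
z = (117 - 100) / 15 = 1.1333
Percentile = Phi(1.1333) * 100
Phi(1.1333) = 0.871456
= 87.1


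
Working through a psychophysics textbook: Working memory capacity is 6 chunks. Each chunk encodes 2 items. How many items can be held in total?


Total items = chunks * items_per_chunk
= 6 * 2
= 12


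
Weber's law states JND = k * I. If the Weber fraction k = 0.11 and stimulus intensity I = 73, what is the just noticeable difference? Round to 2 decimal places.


JND = k * I
JND = 0.11 * 73
= 8.03
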